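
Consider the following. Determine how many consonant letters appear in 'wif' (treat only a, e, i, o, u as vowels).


Consonants in 'wif': w, f = 2 consonants.

2


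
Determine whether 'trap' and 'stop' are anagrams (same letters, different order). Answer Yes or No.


Sorted letters of 'trap': 'aprt'
Sorted letters of 'stop': 'opst'
They do not match.

No


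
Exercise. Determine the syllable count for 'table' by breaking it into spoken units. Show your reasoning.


Break 'table' into syllables: ta-ble -> ta | ble = 2 syllables

2 syllables


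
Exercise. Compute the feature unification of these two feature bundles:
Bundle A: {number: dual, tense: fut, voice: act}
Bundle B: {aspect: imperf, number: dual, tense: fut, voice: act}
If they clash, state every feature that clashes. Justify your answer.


Compare features:
aspect: A=_ vs B=imperf -> unified: imperf
number: A=dual vs B=dual -> unified: dual
tense: A=fut vs B=fut -> unified: fut
voice: A=act vs B=act -> unified: act
No clashes found.

Unified: {aspect: imperf, number: dual, tense: fut, voice: act}


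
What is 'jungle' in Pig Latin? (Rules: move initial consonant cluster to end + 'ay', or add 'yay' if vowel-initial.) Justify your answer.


'jungle': move consonant cluster 'j' to end and add 'ay': 'unglejay'.

unglejay


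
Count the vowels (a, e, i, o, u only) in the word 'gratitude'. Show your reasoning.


Vowels in 'gratitude': a, i, u, e = 4 vowels.

4


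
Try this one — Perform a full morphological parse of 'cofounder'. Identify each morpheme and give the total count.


Step 1: Identify prefix: 'co' (meaning: together)
Step 2: Identify root: 'found'
Step 3: Identify suffix(es): 'er'
Decomposition: co- (prefix: together) + found (root) + -er (suffix: one who)
Total morphemes: 3

3 morphemes (co- (prefix: together) + found (root) + -er (suffix: one who))


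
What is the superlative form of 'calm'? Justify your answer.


Apply superlative formation (add -est): 'calm' -> 'calmest'.

calmest


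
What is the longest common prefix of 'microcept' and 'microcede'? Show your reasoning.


Compare from the start: 7 characters match: 'microce'. Mismatch at position 8: 'p' vs 'd'.

microce


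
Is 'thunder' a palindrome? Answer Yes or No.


Forward: 'thunder'
Reversed: 'rednuht'
They differ.

No


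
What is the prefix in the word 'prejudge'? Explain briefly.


The word 'prejudge' = 'pre' (prefix) + 'judge' (root). The prefix is 'pre'.

pre


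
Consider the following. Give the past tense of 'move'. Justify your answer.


Apply rule: Add -d (word ends in -e). 'move' becomes 'moved'.

moved


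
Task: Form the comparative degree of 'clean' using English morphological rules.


Apply comparative formation (add -er): 'clean' -> 'cleaner'.

cleaner


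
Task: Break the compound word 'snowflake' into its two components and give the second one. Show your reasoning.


Split 'snowflake' into 'snow' + 'flake'. The second part is 'flake'.

flake


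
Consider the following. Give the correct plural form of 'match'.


Apply rule: Add -es (sibilant/fricative ending). 'match' becomes 'matches'.

matches


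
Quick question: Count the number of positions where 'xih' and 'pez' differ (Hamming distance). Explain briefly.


Alignment:
Position 1: 'x' vs 'p' = DIFFER
Position 2: 'i' vs 'e' = DIFFER
Position 3: 'h' vs 'z' = DIFFER
Total differences: 3

3


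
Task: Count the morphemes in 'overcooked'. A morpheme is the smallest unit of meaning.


Decomposition: over- (prefix) + cook (root) + -ed (suffix) = 3 morpheme(s)

3 morphemes


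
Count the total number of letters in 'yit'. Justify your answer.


Spell out 'yit' and number each letter: y(1), i(2), t(3). Total: 3 letters.

3


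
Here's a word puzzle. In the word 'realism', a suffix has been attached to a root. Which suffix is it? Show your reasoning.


The word 'realism' = 'real' (root) + '-ism' (suffix). The suffix is '-ism'.

ism


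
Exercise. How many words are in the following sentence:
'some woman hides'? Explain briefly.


Split into words: some | woman | hides = 3 words.

3


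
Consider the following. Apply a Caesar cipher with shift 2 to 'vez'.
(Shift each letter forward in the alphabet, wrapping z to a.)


Shift each letter by 2: v -> x, e -> g, z -> b. Result: 'xgb'.

xgb


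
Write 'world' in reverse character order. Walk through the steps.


Reverse 'world' character by character: 'dlrow'.

dlrow


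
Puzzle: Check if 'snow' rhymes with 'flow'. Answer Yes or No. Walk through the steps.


Rime (stressed vowel + following sounds) of 'snow': -ow = /oʊ/
Rime of 'flow': -ow = /oʊ/
/oʊ/ and /oʊ/ are the same ending sound, so the words rhyme.

Yes


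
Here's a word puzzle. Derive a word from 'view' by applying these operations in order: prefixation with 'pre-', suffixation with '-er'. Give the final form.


Step 1: Add prefix 'pre-' to 'view' = 'preview'
Step 2: Add suffix '-er' to 'preview' = 'previewer'

previewer


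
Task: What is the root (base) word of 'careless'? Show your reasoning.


Remove suffix '-less' from 'careless' to get root 'care'.

care


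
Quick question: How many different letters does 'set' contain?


Unique letters in 'set': {e, s, t} = 3 distinct letters.

3


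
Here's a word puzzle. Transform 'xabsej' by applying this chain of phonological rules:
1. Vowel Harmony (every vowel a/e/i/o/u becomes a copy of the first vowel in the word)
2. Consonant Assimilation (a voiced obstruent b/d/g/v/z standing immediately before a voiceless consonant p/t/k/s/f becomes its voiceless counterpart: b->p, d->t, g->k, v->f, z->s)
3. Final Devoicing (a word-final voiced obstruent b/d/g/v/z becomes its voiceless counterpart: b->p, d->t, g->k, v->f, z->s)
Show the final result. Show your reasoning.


Starting form: 'xabsej'
Rule 1: Vowel Harmony: all vowels become 'a' (matching first vowel). 'xabsej' -> 'xabsaj'
Rule 2: Consonant Assimilation: voiced obstruent before voiceless consonant becomes voiceless ('bs' -> 'ps'). 'xabsaj' -> 'xapsaj'
Rule 3: Final Devoicing: final consonant 'j' is not one of the voiced obstruents b/d/g/v/z. No change.
Final form: 'xapsaj'

xapsaj


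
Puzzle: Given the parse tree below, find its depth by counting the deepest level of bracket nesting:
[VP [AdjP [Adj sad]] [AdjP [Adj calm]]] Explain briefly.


Count bracket nesting levels:
'[' at pos 0: depth = 1
'[' at pos 4: depth = 2
'[' at pos 10: depth = 3
'[' at pos 21: depth = 2
'[' at pos 27: depth = 3
Maximum depth reached: 3

3


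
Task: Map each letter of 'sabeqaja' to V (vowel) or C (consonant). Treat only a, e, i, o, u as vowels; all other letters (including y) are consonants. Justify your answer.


Letter mapping: s = C, a = V, b = C, e = V, q = C, a = V, j = C, a = V.

CVCVCVCV


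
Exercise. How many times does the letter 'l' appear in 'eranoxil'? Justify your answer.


Letter 'l' in 'eranoxil': found at position(s) 8 = 1 occurrence(s).

1


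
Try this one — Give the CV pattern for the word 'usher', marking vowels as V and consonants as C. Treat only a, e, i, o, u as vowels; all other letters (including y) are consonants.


Letter mapping: u = V, s = C, h = C, e = V, r = C.

VCCVC


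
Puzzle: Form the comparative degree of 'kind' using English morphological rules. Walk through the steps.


Apply comparative formation (add -er): 'kind' -> 'kinder'.

kinder


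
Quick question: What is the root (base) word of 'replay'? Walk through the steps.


Remove prefix 're' from 'replay' to get root 'play'.

play


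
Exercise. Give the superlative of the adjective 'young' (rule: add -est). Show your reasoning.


Apply superlative formation (add -est): 'young' -> 'youngest'.

youngest


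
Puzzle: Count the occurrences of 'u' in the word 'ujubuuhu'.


Letter 'u' in 'ujubuuhu': found at position(s) 1, 3, 5, 6, 8 = 5 occurrence(s).

5


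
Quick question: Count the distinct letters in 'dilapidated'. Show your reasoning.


Unique letters in 'dilapidated': {a, d, e, i, l, p, t} = 7 distinct letters.

7


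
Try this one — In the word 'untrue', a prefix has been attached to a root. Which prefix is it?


The word 'untrue' = 'un' (prefix) + 'true' (root). The prefix is 'un'.

un


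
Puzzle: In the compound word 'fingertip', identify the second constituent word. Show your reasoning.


Split 'fingertip' into 'finger' + 'tip'. The second part is 'tip'.

tip


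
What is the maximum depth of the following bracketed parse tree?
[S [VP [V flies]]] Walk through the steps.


Count bracket nesting levels:
'[' at pos 0: depth = 1
'[' at pos 3: depth = 2
'[' at pos 7: depth = 3
Maximum depth reached: 3

3


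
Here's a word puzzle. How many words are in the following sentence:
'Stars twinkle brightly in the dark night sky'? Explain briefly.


Split into words: Stars | twinkle | brightly | in | the | dark | night | sky = 8 words.

8


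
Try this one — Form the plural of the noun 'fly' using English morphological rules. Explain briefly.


Apply rule: Change -y to -ies (consonant + y). 'fly' becomes 'flies'.

flies


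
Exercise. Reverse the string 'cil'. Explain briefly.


Reverse 'cil' character by character: 'lic'.

lic


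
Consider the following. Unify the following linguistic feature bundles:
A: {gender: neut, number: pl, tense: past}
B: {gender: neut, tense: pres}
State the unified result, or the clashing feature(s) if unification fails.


Compare features:
gender: A=neut vs B=neut -> unified: neut
number: A=pl vs B=_ -> unified: pl
tense: A=past vs B=pres -> CLASH
Clash detected on feature 'tense' (past vs pres); unification fails.

CLASH on 'tense' (past vs pres)


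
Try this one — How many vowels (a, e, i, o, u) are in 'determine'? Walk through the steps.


Vowels in 'determine': e, e, i, e = 4 vowels.

4


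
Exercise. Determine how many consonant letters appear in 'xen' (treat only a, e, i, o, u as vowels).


Consonants in 'xen': x, n = 2 consonants.

2


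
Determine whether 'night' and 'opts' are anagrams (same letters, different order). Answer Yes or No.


Sorted letters of 'night': 'ghint'
Sorted letters of 'opts': 'opst'
They do not match.

No


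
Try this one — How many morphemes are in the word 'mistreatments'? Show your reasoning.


Decomposition: mis- (prefix) + treat (root) + -ment (suffix) + -s (plural) = 4 morpheme(s)

4 morphemes


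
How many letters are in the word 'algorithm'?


Spell out 'algorithm' and number each letter: a(1), l(2), g(3), o(4), r(5), i(6), t(7), h(8), m(9). Total: 9 letters.

9


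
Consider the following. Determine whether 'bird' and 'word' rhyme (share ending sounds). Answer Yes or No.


Rime (stressed vowel + following sounds) of 'bird': -ird = /ɜːrd/
Rime of 'word': -ord = /ɜːrd/
/ɜːrd/ and /ɜːrd/ are the same ending sound, so the words rhyme.

Yes


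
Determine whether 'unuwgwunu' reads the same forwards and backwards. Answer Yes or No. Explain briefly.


Forward: 'unuwgwunu'
Reversed: 'unuwgwunu'
They are identical.

Yes


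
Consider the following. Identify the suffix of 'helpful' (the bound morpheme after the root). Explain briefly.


The word 'helpful' = 'help' (root) + '-ful' (suffix). The suffix is '-ful'.

ful


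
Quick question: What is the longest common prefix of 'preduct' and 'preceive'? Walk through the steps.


Compare from the start: 3 characters match: 'pre'. Mismatch at position 4: 'd' vs 'c'.

pre


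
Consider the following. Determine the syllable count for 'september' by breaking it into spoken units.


Break 'september' into syllables: sep-tem-ber -> sep | tem | ber = 3 syllables

3 syllables


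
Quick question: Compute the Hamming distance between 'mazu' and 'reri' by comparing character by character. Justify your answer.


Alignment:
Position 1: 'm' vs 'r' = DIFFER
Position 2: 'a' vs 'e' = DIFFER
Position 3: 'z' vs 'r' = DIFFER
Position 4: 'u' vs 'i' = DIFFER
Total differences: 4

4


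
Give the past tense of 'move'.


Apply rule: Add -d (word ends in -e). 'move' becomes 'moved'.

moved


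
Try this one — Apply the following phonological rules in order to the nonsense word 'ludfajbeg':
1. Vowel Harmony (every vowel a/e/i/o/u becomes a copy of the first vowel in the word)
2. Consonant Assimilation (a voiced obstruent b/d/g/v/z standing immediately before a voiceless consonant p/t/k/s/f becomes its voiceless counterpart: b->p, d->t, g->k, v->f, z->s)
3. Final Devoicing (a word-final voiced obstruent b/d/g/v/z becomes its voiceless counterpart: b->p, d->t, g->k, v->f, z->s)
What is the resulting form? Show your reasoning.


Starting form: 'ludfajbeg'
Rule 1: Vowel Harmony: all vowels become 'u' (matching first vowel). 'ludfajbeg' -> 'ludfujbug'
Rule 2: Consonant Assimilation: voiced obstruent before voiceless consonant becomes voiceless ('df' -> 'tf'). 'ludfujbug' -> 'lutfujbug'
Rule 3: Final Devoicing: word-final voiced obstruent 'g' becomes voiceless 'k'. 'lutfujbug' -> 'lutfujbuk'
Final form: 'lutfujbuk'

lutfujbuk


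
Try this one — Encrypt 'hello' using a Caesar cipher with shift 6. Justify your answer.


Shift each letter by 6: h -> n, e -> k, l -> r, l -> r, o -> u. Result: 'nkrru'.

nkrru


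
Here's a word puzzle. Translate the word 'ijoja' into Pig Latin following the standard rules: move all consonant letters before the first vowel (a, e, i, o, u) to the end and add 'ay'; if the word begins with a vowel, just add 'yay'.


'ijoja' starts with a vowel, so add 'yay': 'ijojayay'.

ijojayay


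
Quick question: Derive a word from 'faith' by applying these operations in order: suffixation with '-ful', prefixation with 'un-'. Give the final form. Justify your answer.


Step 1: Add suffix '-ful' to 'faith' = 'faithful'
Step 2: Add prefix 'un-' to 'faithful' = 'unfaithful'

unfaithful


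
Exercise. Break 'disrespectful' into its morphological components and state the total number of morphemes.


Step 1: Identify prefix: 'dis' (meaning: not/apart)
Step 2: Identify root: 'respect'
Step 3: Identify suffix(es): 'ful'
Decomposition: dis- (prefix: not/apart) + respect (root) + -ful (suffix: full of)
Total morphemes: 3

3 morphemes (dis- (prefix: not/apart) + respect (root) + -ful (suffix: full of))


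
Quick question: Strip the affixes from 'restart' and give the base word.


Remove prefix 're' from 'restart' to get root 'start'.

start


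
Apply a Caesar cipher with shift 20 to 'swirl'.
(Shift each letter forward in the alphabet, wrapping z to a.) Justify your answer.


Shift each letter by 20: s -> m, w -> q, i -> c, r -> l, l -> f. Result: 'mqclf'.

mqclf


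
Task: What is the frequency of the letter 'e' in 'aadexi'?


Letter 'e' in 'aadexi': found at position(s) 4 = 1 occurrence(s).

1


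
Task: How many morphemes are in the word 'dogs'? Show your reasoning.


Decomposition: dog (root) + -s (plural) = 2 morpheme(s)

2 morphemes


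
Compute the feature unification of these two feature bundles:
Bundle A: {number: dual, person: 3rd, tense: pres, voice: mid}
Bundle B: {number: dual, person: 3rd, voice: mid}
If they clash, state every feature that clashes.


Compare features:
number: A=dual vs B=dual -> unified: dual
person: A=3rd vs B=3rd -> unified: 3rd
tense: A=pres vs B=_ -> unified: pres
voice: A=mid vs B=mid -> unified: mid
No clashes found.

Unified: {number: dual, person: 3rd, tense: pres, voice: mid}


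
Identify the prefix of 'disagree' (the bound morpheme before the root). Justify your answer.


The word 'disagree' = 'dis' (prefix) + 'agree' (root). The prefix is 'dis'.

dis


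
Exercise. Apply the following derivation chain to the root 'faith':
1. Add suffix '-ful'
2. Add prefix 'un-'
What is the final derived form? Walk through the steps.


Step 1: Add suffix '-ful' to 'faith' = 'faithful'
Step 2: Add prefix 'un-' to 'faithful' = 'unfaithful'

unfaithful


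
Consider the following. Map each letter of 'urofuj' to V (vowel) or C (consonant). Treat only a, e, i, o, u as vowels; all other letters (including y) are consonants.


Letter mapping: u = V, r = C, o = V, f = C, u = V, j = C.

VCVCVC


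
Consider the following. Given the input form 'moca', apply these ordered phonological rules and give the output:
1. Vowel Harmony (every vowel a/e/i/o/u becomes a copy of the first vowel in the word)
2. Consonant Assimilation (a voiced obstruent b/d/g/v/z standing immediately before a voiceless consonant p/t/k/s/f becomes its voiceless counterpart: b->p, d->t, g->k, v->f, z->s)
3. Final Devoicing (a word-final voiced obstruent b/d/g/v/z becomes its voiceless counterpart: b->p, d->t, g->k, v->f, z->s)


Starting form: 'moca'
Rule 1: Vowel Harmony: all vowels become 'o' (matching first vowel). 'moca' -> 'moco'
Rule 2: Consonant Assimilation: no voiced obstruent (b/d/g/v/z) stands immediately before a voiceless consonant (p/t/k/s/f). No change.
Rule 3: Final Devoicing: the word ends in the vowel 'o', not a consonant. No change.
Final form: 'moco'

moco


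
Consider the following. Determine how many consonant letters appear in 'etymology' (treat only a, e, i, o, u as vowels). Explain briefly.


Consonants in 'etymology': t, y, m, l, g, y = 6 consonants.

6


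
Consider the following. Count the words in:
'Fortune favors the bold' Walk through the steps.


Split into words: Fortune | favors | the | bold = 4 words.

4


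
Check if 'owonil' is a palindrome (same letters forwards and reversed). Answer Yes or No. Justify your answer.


Forward: 'owonil'
Reversed: 'linowo'
They differ.

No


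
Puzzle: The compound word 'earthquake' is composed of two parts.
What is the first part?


Split 'earthquake' into 'earth' + 'quake'. The first part is 'earth'.

earth


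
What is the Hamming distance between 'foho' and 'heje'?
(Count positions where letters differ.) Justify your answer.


Alignment:
Position 1: 'f' vs 'h' = DIFFER
Position 2: 'o' vs 'e' = DIFFER
Position 3: 'h' vs 'j' = DIFFER
Position 4: 'o' vs 'e' = DIFFER
Total differences: 4

4


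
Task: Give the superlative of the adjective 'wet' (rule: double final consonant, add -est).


Apply superlative formation (double final consonant, add -est): 'wet' -> 'wettest'.

wettest


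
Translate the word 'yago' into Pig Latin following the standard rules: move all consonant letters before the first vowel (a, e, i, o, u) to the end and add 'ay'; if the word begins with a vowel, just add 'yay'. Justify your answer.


'yago': move consonant cluster 'y' to end and add 'ay': 'agoyay'.

agoyay


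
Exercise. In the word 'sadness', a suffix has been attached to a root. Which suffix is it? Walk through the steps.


The word 'sadness' = 'sad' (root) + '-ness' (suffix). The suffix is '-ness'.

ness


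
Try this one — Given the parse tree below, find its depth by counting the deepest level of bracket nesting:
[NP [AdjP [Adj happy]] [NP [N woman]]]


Count bracket nesting levels:
'[' at pos 0: depth = 1
'[' at pos 4: depth = 2
'[' at pos 10: depth = 3
'[' at pos 23: depth = 2
'[' at pos 27: depth = 3
Maximum depth reached: 3

3


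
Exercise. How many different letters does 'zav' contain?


Unique letters in 'zav': {a, v, z} = 3 distinct letters.

3


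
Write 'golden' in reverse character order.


Reverse 'golden' character by character: 'nedlog'.

nedlog


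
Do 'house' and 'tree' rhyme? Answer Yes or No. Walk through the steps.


Rime (stressed vowel + following sounds) of 'house': -ouse = /aʊs/
Rime of 'tree': -ee = /iː/
/aʊs/ and /iː/ are different ending sounds, so the words do not rhyme.

No


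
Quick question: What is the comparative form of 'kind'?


Apply comparative formation (add -er): 'kind' -> 'kinder'.

kinder


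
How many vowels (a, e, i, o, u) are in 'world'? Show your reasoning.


Vowels in 'world': o = 1 vowels.

1


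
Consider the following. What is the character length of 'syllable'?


Spell out 'syllable' and number each letter: s(1), y(2), l(3), l(4), a(5), b(6), l(7), e(8). Total: 8 letters.

8


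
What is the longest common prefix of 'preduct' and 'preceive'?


Compare from the start: 3 characters match: 'pre'. Mismatch at position 4: 'd' vs 'c'.

pre


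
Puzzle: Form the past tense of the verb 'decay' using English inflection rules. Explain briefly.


Apply rule: Add -ed. 'decay' becomes 'decayed'.

decayed


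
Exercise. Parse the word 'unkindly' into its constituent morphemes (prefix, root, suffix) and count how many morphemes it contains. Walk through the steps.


Step 1: Identify prefix: 'un' (meaning: not/reverse)
Step 2: Identify root: 'kind'
Step 3: Identify suffix(es): 'ly'
Decomposition: un- (prefix: not/reverse) + kind (root) + -ly (suffix: in manner of)
Total morphemes: 3

3 morphemes (un- (prefix: not/reverse) + kind (root) + -ly (suffix: in manner of))


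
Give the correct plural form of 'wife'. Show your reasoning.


Apply rule: Change -fe to -ves. 'wife' becomes 'wives'.

wives


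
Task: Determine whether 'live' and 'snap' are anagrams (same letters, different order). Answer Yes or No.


Sorted letters of 'live': 'eilv'
Sorted letters of 'snap': 'anps'
They do not match.

No


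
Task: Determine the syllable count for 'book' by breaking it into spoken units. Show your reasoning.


Break 'book' into syllables: book -> book = 1 syllable

1 syllable


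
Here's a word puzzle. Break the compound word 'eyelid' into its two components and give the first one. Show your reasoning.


Split 'eyelid' into 'eye' + 'lid'. The first part is 'eye'.

eye


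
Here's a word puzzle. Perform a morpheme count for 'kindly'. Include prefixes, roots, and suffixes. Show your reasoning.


Decomposition: kind (root) + -ly (suffix) = 2 morpheme(s)

2 morphemes


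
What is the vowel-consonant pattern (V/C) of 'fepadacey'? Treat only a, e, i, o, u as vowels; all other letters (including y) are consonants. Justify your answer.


Letter mapping: f = C, e = V, p = C, a = V, d = C, a = V, c = C, e = V, y = C.

CVCVCVCVC


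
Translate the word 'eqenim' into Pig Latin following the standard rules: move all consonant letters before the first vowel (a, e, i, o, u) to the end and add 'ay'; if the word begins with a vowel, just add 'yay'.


'eqenim' starts with a vowel, so add 'yay': 'eqenimyay'.

eqenimyay


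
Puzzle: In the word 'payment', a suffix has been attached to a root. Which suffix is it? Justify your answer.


The word 'payment' = 'pay' (root) + '-ment' (suffix). The suffix is '-ment'.

ment


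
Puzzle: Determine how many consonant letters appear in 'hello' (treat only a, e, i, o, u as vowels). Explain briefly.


Consonants in 'hello': h, l, l = 3 consonants.

3


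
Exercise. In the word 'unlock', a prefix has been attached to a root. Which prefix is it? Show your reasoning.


The word 'unlock' = 'un' (prefix) + 'lock' (root). The prefix is 'un'.

un


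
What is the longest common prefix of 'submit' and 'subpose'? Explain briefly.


Compare from the start: 3 characters match: 'sub'. Mismatch at position 4: 'm' vs 'p'.

sub


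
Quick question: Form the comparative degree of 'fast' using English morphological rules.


Apply comparative formation (add -er): 'fast' -> 'faster'.

faster


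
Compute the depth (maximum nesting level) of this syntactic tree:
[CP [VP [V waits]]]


Count bracket nesting levels:
'[' at pos 0: depth = 1
'[' at pos 4: depth = 2
'[' at pos 8: depth = 3
Maximum depth reached: 3

3


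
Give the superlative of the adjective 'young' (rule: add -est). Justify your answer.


Apply superlative formation (add -est): 'young' -> 'youngest'.

youngest


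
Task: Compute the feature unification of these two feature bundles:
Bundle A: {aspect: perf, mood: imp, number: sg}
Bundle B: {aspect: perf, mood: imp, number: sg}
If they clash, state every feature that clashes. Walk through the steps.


Compare features:
aspect: A=perf vs B=perf -> unified: perf
mood: A=imp vs B=imp -> unified: imp
number: A=sg vs B=sg -> unified: sg
No clashes found.

Unified: {aspect: perf, mood: imp, number: sg}


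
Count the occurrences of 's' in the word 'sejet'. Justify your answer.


Letter 's' in 'sejet': found at position(s) 1 = 1 occurrence(s).

1


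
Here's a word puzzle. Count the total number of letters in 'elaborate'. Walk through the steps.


Spell out 'elaborate' and number each letter: e(1), l(2), a(3), b(4), o(5), r(6), a(7), t(8), e(9). Total: 9 letters.

9


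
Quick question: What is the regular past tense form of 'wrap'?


Apply rule: Double final consonant and add -ed. 'wrap' becomes 'wrapped'.

wrapped


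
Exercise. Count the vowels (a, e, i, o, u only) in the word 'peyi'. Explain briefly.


Vowels in 'peyi': e, i = 2 vowels.

2


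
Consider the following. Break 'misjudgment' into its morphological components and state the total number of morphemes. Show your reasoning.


Step 1: Identify prefix: 'mis' (meaning: wrongly)
Step 2: Identify root: 'judge'
Step 3: Identify suffix(es): 'ment'
Decomposition: mis- (prefix: wrongly) + judge (root) + -ment (suffix: action/result)
Total morphemes: 3

3 morphemes (mis- (prefix: wrongly) + judge (root) + -ment (suffix: action/result))


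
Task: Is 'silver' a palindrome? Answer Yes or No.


Forward: 'silver'
Reversed: 'revlis'
They differ.

No


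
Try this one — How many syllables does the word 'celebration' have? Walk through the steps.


Break 'celebration' into syllables: cel-e-bra-tion -> cel | e | bra | tion = 4 syllables

4 syllables


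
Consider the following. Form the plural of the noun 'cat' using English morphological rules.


Apply rule: Add -s. 'cat' becomes 'cats'.

cats


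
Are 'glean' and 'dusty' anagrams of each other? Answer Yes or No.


Sorted letters of 'glean': 'aegln'
Sorted letters of 'dusty': 'dstuy'
They do not match.

No


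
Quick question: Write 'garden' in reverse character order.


Reverse 'garden' character by character: 'nedrag'.

nedrag


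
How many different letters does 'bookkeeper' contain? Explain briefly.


Unique letters in 'bookkeeper': {b, e, k, o, p, r} = 6 distinct letters.

6


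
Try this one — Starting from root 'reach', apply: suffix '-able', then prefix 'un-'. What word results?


Step 1: Add suffix '-able' to 'reach' = 'reachable'
Step 2: Add prefix 'un-' to 'reachable' = 'unreachable'

unreachable


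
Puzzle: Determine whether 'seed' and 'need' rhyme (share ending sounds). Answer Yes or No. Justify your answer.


Rime (stressed vowel + following sounds) of 'seed': -eed = /iːd/
Rime of 'need': -eed = /iːd/
/iːd/ and /iːd/ are the same ending sound, so the words rhyme.

Yes


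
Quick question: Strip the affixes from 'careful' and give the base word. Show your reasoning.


Remove suffix '-ful' from 'careful' to get root 'care'.

care


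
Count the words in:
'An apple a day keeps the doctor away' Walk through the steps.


Split into words: An | apple | a | day | keeps | the | doctor | away = 8 words.

8


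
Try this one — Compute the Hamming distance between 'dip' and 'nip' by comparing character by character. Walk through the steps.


Alignment:
Position 1: 'd' vs 'n' = DIFFER
Position 2: 'i' vs 'i' = match
Position 3: 'p' vs 'p' = match
Total differences: 1

1


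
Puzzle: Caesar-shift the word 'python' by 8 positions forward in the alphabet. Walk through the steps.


Shift each letter by 8: p -> x, y -> g, t -> b, h -> p, o -> w, n -> v. Result: 'xgbpwv'.

xgbpwv


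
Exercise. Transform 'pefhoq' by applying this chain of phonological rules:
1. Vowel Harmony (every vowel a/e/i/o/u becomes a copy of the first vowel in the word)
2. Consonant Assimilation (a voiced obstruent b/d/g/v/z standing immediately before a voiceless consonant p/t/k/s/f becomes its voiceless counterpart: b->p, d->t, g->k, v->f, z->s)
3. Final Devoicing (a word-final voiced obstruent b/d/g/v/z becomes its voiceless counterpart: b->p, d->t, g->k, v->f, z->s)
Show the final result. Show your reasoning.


Starting form: 'pefhoq'
Rule 1: Vowel Harmony: all vowels become 'e' (matching first vowel). 'pefhoq' -> 'pefheq'
Rule 2: Consonant Assimilation: no voiced obstruent (b/d/g/v/z) stands immediately before a voiceless consonant (p/t/k/s/f). No change.
Rule 3: Final Devoicing: final consonant 'q' is not one of the voiced obstruents b/d/g/v/z. No change.
Final form: 'pefheq'

pefheq


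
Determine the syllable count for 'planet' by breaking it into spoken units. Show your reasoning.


Break 'planet' into syllables: plan-et -> plan | et = 2 syllables

2 syllables


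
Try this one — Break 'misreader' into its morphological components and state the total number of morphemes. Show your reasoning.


Step 1: Identify prefix: 'mis' (meaning: wrongly)
Step 2: Identify root: 'read'
Step 3: Identify suffix(es): 'er'
Decomposition: mis- (prefix: wrongly) + read (root) + -er (suffix: one who)
Total morphemes: 3

3 morphemes (mis- (prefix: wrongly) + read (root) + -er (suffix: one who))


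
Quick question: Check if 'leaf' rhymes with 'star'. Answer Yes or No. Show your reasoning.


Rime (stressed vowel + following sounds) of 'leaf': -eaf = /iːf/
Rime of 'star': -ar = /ɑːr/
/iːf/ and /ɑːr/ are different ending sounds, so the words do not rhyme.

No


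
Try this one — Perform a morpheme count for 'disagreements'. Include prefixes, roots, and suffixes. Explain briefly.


Decomposition: dis- (prefix) + agree (root) + -ment (suffix) + -s (plural) = 4 morpheme(s)

4 morphemes


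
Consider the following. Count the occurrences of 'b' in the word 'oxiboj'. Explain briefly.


Letter 'b' in 'oxiboj': found at position(s) 4 = 1 occurrence(s).

1


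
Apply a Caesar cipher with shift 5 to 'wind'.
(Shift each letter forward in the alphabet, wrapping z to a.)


Shift each letter by 5: w -> b, i -> n, n -> s, d -> i. Result: 'bnsi'.

bnsi


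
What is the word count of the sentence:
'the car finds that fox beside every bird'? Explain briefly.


Split into words: the | car | finds | that | fox | beside | every | bird = 8 words.

8


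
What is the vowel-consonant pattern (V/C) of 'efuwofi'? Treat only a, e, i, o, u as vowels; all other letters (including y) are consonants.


Letter mapping: e = V, f = C, u = V, w = C, o = V, f = C, i = V.

VCVCVCV


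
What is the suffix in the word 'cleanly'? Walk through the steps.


The word 'cleanly' = 'clean' (root) + '-ly' (suffix). The suffix is '-ly'.

ly


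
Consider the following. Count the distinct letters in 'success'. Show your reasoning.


Unique letters in 'success': {c, e, s, u} = 4 distinct letters.

4


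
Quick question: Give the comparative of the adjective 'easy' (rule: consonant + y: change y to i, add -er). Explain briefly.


Apply comparative formation (consonant + y: change y to i, add -er): 'easy' -> 'easier'.

easier


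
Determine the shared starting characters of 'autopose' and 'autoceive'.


Compare from the start: 4 characters match: 'auto'. Mismatch at position 5: 'p' vs 'c'.

auto


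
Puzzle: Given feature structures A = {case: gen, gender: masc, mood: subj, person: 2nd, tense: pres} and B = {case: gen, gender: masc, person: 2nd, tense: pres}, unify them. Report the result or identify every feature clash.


Compare features:
case: A=gen vs B=gen -> unified: gen
gender: A=masc vs B=masc -> unified: masc
mood: A=subj vs B=_ -> unified: subj
person: A=2nd vs B=2nd -> unified: 2nd
tense: A=pres vs B=pres -> unified: pres
No clashes found.

Unified: {case: gen, gender: masc, mood: subj, person: 2nd, tense: pres}


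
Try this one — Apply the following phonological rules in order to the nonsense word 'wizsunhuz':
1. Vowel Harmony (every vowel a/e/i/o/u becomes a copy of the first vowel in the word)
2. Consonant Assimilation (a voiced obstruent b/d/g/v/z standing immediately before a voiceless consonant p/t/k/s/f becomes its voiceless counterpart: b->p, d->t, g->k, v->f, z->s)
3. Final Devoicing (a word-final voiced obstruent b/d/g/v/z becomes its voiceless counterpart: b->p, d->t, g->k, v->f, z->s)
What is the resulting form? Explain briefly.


Starting form: 'wizsunhuz'
Rule 1: Vowel Harmony: all vowels become 'i' (matching first vowel). 'wizsunhuz' -> 'wizsinhiz'
Rule 2: Consonant Assimilation: voiced obstruent before voiceless consonant becomes voiceless ('zs' -> 'ss'). 'wizsinhiz' -> 'wissinhiz'
Rule 3: Final Devoicing: word-final voiced obstruent 'z' becomes voiceless 's'. 'wissinhiz' -> 'wissinhis'
Final form: 'wissinhis'

wissinhis


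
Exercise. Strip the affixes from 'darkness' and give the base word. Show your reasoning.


Remove suffix '-ness' from 'darkness' to get root 'dark'.

dark


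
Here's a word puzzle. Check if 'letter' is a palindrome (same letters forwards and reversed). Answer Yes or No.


Forward: 'letter'
Reversed: 'rettel'
They differ.

No


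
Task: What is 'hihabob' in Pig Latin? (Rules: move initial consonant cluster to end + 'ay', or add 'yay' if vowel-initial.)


'hihabob': move consonant cluster 'h' to end and add 'ay': 'ihabobhay'.

ihabobhay


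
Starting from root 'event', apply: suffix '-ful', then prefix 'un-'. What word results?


Step 1: Add suffix '-ful' to 'event' = 'eventful'
Step 2: Add prefix 'un-' to 'eventful' = 'uneventful'

uneventful


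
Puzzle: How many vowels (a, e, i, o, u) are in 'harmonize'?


Vowels in 'harmonize': a, o, i, e = 4 vowels.

4


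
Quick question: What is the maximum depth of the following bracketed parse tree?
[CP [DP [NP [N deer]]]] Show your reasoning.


Count bracket nesting levels:
'[' at pos 0: depth = 1
'[' at pos 4: depth = 2
'[' at pos 8: depth = 3
'[' at pos 12: depth = 4
Maximum depth reached: 4

4


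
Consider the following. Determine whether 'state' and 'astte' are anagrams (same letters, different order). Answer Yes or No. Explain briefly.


Sorted letters of 'state': 'aestt'
Sorted letters of 'astte': 'aestt'
They match.

Yes


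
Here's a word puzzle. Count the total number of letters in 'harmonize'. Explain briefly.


Spell out 'harmonize' and number each letter: h(1), a(2), r(3), m(4), o(5), n(6), i(7), z(8), e(9). Total: 9 letters.

9


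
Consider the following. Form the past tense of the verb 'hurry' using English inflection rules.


Apply rule: Change -y to -ied. 'hurry' becomes 'hurried'.

hurried


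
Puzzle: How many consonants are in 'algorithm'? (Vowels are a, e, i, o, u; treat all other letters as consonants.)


Consonants in 'algorithm': l, g, r, t, h, m = 6 consonants.

6


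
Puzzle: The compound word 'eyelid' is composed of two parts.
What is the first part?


Split 'eyelid' into 'eye' + 'lid'. The first part is 'eye'.

eye


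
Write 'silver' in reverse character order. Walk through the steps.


Reverse 'silver' character by character: 'revlis'.

revlis


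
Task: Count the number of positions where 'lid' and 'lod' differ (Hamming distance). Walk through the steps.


Alignment:
Position 1: 'l' vs 'l' = match
Position 2: 'i' vs 'o' = DIFFER
Position 3: 'd' vs 'd' = match
Total differences: 1

1


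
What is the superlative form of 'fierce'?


Apply superlative formation (ends in e: add -st): 'fierce' -> 'fiercest'.

fiercest


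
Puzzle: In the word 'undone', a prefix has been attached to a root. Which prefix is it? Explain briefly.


The word 'undone' = 'un' (prefix) + 'done' (root). The prefix is 'un'.

un


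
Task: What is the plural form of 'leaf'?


Apply rule: Change -f to -ves. 'leaf' becomes 'leaves'.

leaves


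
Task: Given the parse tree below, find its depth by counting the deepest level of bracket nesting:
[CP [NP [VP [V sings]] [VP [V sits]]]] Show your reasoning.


Count bracket nesting levels:
'[' at pos 0: depth = 1
'[' at pos 4: depth = 2
'[' at pos 8: depth = 3
'[' at pos 12: depth = 4
'[' at pos 23: depth = 3
'[' at pos 27: depth = 4
Maximum depth reached: 4

4


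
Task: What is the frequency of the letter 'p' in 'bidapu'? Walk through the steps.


Letter 'p' in 'bidapu': found at position(s) 5 = 1 occurrence(s).

1


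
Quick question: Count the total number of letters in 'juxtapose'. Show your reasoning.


Spell out 'juxtapose' and number each letter: j(1), u(2), x(3), t(4), a(5), p(6), o(7), s(8), e(9). Total: 9 letters.

9


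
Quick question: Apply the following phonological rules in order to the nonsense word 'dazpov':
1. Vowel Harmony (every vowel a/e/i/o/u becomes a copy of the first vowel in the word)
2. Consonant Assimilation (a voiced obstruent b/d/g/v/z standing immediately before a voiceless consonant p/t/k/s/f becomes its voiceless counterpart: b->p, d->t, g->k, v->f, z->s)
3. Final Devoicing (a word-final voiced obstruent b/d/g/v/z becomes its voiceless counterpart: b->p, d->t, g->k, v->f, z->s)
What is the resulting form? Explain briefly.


Starting form: 'dazpov'
Rule 1: Vowel Harmony: all vowels become 'a' (matching first vowel). 'dazpov' -> 'dazpav'
Rule 2: Consonant Assimilation: voiced obstruent before voiceless consonant becomes voiceless ('zp' -> 'sp'). 'dazpav' -> 'daspav'
Rule 3: Final Devoicing: word-final voiced obstruent 'v' becomes voiceless 'f'. 'daspav' -> 'daspaf'
Final form: 'daspaf'

daspaf


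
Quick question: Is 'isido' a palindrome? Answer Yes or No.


Forward: 'isido'
Reversed: 'odisi'
They differ.

No


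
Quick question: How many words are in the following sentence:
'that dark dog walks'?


Split into words: that | dark | dog | walks = 4 words.

4


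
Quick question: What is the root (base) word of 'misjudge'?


Remove prefix 'mis' from 'misjudge' to get root 'judge'.

judge


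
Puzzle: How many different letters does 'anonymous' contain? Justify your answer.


Unique letters in 'anonymous': {a, m, n, o, s, u, y} = 7 distinct letters.

7


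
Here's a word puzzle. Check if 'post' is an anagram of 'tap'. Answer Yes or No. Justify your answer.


Sorted letters of 'post': 'opst'
Sorted letters of 'tap': 'apt'
They do not match.

No


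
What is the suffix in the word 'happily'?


The word 'happily' = 'happy' (root) + '-ly' (suffix). The suffix is '-ly'.

ly


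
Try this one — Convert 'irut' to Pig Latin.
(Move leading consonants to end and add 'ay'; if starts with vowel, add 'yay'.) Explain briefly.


'irut' starts with a vowel, so add 'yay': 'irutyay'.

irutyay


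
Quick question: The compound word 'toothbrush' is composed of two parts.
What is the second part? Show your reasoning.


Split 'toothbrush' into 'tooth' + 'brush'. The second part is 'brush'.

brush


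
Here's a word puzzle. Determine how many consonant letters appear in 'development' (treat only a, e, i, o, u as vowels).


Consonants in 'development': d, v, l, p, m, n, t = 7 consonants.

7


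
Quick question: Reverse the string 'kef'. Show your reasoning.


Reverse 'kef' character by character: 'fek'.

fek


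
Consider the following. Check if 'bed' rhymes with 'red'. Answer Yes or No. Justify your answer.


Rime (stressed vowel + following sounds) of 'bed': -ed = /ɛd/
Rime of 'red': -ed = /ɛd/
/ɛd/ and /ɛd/ are the same ending sound, so the words rhyme.

Yes


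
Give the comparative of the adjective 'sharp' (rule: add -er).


Apply comparative formation (add -er): 'sharp' -> 'sharper'.

sharper


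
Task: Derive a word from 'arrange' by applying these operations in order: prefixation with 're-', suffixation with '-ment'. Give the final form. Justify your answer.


Step 1: Add prefix 're-' to 'arrange' = 'rearrange'
Step 2: Add suffix '-ment' to 'rearrange' = 'rearrangement'

rearrangement
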